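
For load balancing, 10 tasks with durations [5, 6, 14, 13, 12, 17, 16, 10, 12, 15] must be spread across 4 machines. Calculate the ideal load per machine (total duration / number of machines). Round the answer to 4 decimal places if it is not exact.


Total processing time = 5 + 6 + 14 + 13 + 12 + 17 + 16 + 10 + 12 + 15 = 120
Number of machines = 4
Ideal balanced load = 120 / 4 = 30.0

30.0


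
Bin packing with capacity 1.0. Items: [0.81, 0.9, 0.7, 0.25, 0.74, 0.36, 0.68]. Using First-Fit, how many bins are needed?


Place items sequentially using First-Fit:
  Item 0.81 -> new Bin 1
  Item 0.9 -> new Bin 2
  Item 0.7 -> new Bin 3
  Item 0.25 -> Bin 3 (now 0.95)
  Item 0.74 -> new Bin 4
  Item 0.36 -> new Bin 5
  Item 0.68 -> new Bin 6
Total bins used = 6

6


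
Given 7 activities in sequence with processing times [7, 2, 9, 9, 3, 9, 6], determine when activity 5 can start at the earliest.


Activity 5 starts after activities 1 through 4 complete.
Predecessor durations: [7, 2, 9, 9]
ES = 7 + 2 + 9 + 9 = 27

27


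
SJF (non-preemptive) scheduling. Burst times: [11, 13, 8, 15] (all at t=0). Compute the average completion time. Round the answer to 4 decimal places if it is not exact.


SJF order (ascending): [8, 11, 13, 15]
Completion times:
  Job 1: burst=8, C=8
  Job 2: burst=11, C=19
  Job 3: burst=13, C=32
  Job 4: burst=15, C=47
Average completion = 106/4 = 26.5

26.5


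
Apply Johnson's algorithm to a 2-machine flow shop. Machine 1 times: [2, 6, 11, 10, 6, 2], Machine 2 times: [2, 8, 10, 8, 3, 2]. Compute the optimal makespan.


Apply Johnson's rule:
  Group 1 (a <= b): [(1, 2, 2), (6, 2, 2), (2, 6, 8)]
  Group 2 (a > b): [(3, 11, 10), (4, 10, 8), (5, 6, 3)]
Optimal job order: [1, 6, 2, 3, 4, 5]
Schedule:
  Job 1: M1 done at 2, M2 done at 4
  Job 6: M1 done at 4, M2 done at 6
  Job 2: M1 done at 10, M2 done at 18
  Job 3: M1 done at 21, M2 done at 31
  Job 4: M1 done at 31, M2 done at 39
  Job 5: M1 done at 37, M2 done at 42
Makespan = 42

42


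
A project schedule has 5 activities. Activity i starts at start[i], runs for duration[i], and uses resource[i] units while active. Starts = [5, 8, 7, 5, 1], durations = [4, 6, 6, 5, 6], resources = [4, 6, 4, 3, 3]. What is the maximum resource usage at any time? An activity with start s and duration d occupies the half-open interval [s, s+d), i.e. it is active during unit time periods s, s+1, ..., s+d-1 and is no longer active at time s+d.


Each activity i is active on [start_i, start_i + duration_i).
Compute total resource usage per time slot:
  t=0: active resources = [], total = 0
  t=1: active resources = [3], total = 3
  t=2: active resources = [3], total = 3
  t=3: active resources = [3], total = 3
  t=4: active resources = [3], total = 3
  t=5: active resources = [4, 3, 3], total = 10
  t=6: active resources = [4, 3, 3], total = 10
  t=7: active resources = [4, 4, 3], total = 11
  t=8: active resources = [4, 6, 4, 3], total = 17
  t=9: active resources = [6, 4, 3], total = 13
  t=10: active resources = [6, 4], total = 10
  t=11: active resources = [6, 4], total = 10
  t=12: active resources = [6, 4], total = 10
  t=13: active resources = [6], total = 6
Peak resource demand = 17

17


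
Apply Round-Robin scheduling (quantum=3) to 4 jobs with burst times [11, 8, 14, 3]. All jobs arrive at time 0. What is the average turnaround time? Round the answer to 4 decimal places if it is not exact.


Time quantum = 3
Execution trace:
  J1 runs 3 units, time = 3
  J2 runs 3 units, time = 6
  J3 runs 3 units, time = 9
  J4 runs 3 units, time = 12
  J1 runs 3 units, time = 15
  J2 runs 3 units, time = 18
  J3 runs 3 units, time = 21
  J1 runs 3 units, time = 24
  J2 runs 2 units, time = 26
  J3 runs 3 units, time = 29
  J1 runs 2 units, time = 31
  J3 runs 3 units, time = 34
  J3 runs 2 units, time = 36
Finish times: [31, 26, 36, 12]
Average turnaround = 105/4 = 26.25

26.25


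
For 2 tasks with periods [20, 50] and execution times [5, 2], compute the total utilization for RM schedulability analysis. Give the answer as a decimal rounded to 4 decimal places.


Compute individual utilizations (exact fractions):
  Task 1: C/T = 5/20 = 1/4 (approx. 0.25)
  Task 2: C/T = 2/50 = 1/25 (approx. 0.04)
Total utilization U = 1/4 + 1/25 = 29/100
Rounded to 4 decimal places: U = 0.2900
RM (Liu & Layland) bound for 2 tasks = 0.828427; compare with U = 29/100 (approx. 0.290000)
U <= bound, so schedulable by RM sufficient condition.

0.2900


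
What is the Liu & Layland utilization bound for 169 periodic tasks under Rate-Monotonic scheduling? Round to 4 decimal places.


Compute 2^(1/169) = 1.0041098851
Subtract 1: 1.0041098851 - 1 = 0.0041098851
Multiply by n: 169 * 0.0041098851 = 0.6945705819
Round to 4 dp: 0.6946

0.6946


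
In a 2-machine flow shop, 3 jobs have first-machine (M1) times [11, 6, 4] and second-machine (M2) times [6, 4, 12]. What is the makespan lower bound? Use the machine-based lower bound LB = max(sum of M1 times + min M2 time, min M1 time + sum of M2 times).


LB1 = sum(M1 times) + min(M2 times) = 21 + 4 = 25
LB2 = min(M1 times) + sum(M2 times) = 4 + 22 = 26
Lower bound = max(LB1, LB2) = max(25, 26) = 26

26


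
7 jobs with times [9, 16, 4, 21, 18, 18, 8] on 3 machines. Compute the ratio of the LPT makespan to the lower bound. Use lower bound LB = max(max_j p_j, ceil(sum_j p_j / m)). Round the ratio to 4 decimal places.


LPT order: [21, 18, 18, 16, 9, 8, 4]
Machine loads after assignment: [29, 34, 31]
LPT makespan = 34
Lower bound = max(max_job, ceil(total/3)) = max(21, 32) = 32
Ratio = 34 / 32 = 1.0625

1.0625


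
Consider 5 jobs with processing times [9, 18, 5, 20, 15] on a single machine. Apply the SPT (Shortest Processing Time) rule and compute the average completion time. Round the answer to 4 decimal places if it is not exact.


Sort jobs by processing time (SPT order): [5, 9, 15, 18, 20]
Compute completion times sequentially:
  Job 1: processing = 5, completes at 5
  Job 2: processing = 9, completes at 14
  Job 3: processing = 15, completes at 29
  Job 4: processing = 18, completes at 47
  Job 5: processing = 20, completes at 67
Sum of completion times = 162
Average completion time = 162/5 = 32.4

32.4


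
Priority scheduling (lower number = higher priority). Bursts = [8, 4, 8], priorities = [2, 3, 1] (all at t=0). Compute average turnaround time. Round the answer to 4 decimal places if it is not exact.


Sort by priority (ascending = highest first):
Order: [(1, 8), (2, 8), (3, 4)]
Completion times:
  Priority 1, burst=8, C=8
  Priority 2, burst=8, C=16
  Priority 3, burst=4, C=20
Average turnaround = 44/3 = 14.6667

14.6667


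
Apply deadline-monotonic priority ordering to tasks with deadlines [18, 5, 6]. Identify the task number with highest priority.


Sort tasks by relative deadline (ascending):
  Task 2: deadline = 5
  Task 3: deadline = 6
  Task 1: deadline = 18
Priority order (highest first): [2, 3, 1]
Highest priority task = 2

2


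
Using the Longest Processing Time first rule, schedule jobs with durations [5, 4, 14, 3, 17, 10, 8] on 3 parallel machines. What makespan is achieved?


Sort jobs in decreasing order (LPT): [17, 14, 10, 8, 5, 4, 3]
Assign each job to the least loaded machine:
  Machine 1: jobs [17, 4], load = 21
  Machine 2: jobs [14, 5], load = 19
  Machine 3: jobs [10, 8, 3], load = 21
Makespan = max load = 21

21


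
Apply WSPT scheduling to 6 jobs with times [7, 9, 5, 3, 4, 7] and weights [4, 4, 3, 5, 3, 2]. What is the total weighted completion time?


Compute p/w ratios and sort ascending (WSPT): [(3, 5), (4, 3), (5, 3), (7, 4), (9, 4), (7, 2)]
Compute weighted completion times:
  Job (p=3,w=5): C=3, w*C=5*3=15
  Job (p=4,w=3): C=7, w*C=3*7=21
  Job (p=5,w=3): C=12, w*C=3*12=36
  Job (p=7,w=4): C=19, w*C=4*19=76
  Job (p=9,w=4): C=28, w*C=4*28=112
  Job (p=7,w=2): C=35, w*C=2*35=70
Total weighted completion time = 330

330


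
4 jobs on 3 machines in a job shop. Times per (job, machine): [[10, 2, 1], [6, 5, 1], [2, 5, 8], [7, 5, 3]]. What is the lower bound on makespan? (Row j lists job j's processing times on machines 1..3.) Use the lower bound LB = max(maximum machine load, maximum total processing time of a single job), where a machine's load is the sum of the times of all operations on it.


Machine loads:
  Machine 1: 10 + 6 + 2 + 7 = 25
  Machine 2: 2 + 5 + 5 + 5 = 17
  Machine 3: 1 + 1 + 8 + 3 = 13
Max machine load = 25
Job totals:
  Job 1: 13
  Job 2: 12
  Job 3: 15
  Job 4: 15
Max job total = 15
Lower bound = max(25, 15) = 25

25


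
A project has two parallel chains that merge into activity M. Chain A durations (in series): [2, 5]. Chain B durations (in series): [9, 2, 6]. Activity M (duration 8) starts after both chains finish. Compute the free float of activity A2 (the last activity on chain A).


ES(A2) = sum of predecessors on chain A = 2
EF(A2) = ES + duration = 2 + 5 = 7
Successor of A2 is M. ES(M) = max(sum(A), sum(B)) = max(7, 17) = 17
Free float = ES(successor) - EF(current) = 17 - 7 = 10

10


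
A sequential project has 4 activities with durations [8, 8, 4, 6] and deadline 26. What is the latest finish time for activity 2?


LF(activity 2) = deadline - sum of successor durations
Successors: activities 3 through 4 with durations [4, 6]
Sum of successor durations = 10
LF = 26 - 10 = 16

16


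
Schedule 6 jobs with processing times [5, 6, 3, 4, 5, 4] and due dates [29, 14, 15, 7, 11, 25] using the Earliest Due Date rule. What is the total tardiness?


Sort by due date (EDD order): [(4, 7), (5, 11), (6, 14), (3, 15), (4, 25), (5, 29)]
Compute completion times and tardiness:
  Job 1: p=4, d=7, C=4, tardiness=max(0,4-7)=0
  Job 2: p=5, d=11, C=9, tardiness=max(0,9-11)=0
  Job 3: p=6, d=14, C=15, tardiness=max(0,15-14)=1
  Job 4: p=3, d=15, C=18, tardiness=max(0,18-15)=3
  Job 5: p=4, d=25, C=22, tardiness=max(0,22-25)=0
  Job 6: p=5, d=29, C=27, tardiness=max(0,27-29)=0
Total tardiness = 4

4


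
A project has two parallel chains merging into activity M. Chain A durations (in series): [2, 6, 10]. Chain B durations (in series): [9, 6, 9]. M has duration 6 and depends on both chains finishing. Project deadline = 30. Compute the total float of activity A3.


Forward pass: ES(A3) = sum of predecessors on chain A = 8
EF = ES + duration = 8 + 10 = 18
Backward pass: LF(M) = deadline = 30; LS(M) = 30 - 6 = 24
LF(A3) = LS(M) - sum(successors on chain A) = 24 - 0 = 24
LS = LF - duration = 24 - 10 = 14
Total float = LS - ES = 14 - 8 = 6

6


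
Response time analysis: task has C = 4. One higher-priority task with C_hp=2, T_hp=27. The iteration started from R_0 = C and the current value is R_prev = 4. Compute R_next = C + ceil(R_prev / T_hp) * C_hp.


R_next = C + ceil(R_prev / T_hp) * C_hp
ceil(4 / 27) = ceil(0.1481) = 1
Interference = 1 * 2 = 2
R_next = 4 + 2 = 6

6


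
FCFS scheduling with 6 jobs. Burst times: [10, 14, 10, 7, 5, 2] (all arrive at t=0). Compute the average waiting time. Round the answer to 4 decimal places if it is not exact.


FCFS order (as given): [10, 14, 10, 7, 5, 2]
Waiting times:
  Job 1: wait = 0
  Job 2: wait = 10
  Job 3: wait = 24
  Job 4: wait = 34
  Job 5: wait = 41
  Job 6: wait = 46
Sum of waiting times = 155
Average waiting time = 155/6 = 25.8333

25.8333


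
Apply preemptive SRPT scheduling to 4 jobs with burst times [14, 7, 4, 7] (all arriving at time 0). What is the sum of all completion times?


Since all jobs arrive at t=0, SRPT equals SPT ordering.
SPT order: [4, 7, 7, 14]
Completion times:
  Job 1: p=4, C=4
  Job 2: p=7, C=11
  Job 3: p=7, C=18
  Job 4: p=14, C=32
Total completion time = 4 + 11 + 18 + 32 = 65

65


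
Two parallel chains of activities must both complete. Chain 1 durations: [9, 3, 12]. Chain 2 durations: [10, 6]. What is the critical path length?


Path A total = 9 + 3 + 12 = 24
Path B total = 10 + 6 = 16
Critical path = longest path = max(24, 16) = 24

24


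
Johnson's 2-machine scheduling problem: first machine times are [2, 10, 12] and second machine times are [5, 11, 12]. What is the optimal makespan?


Apply Johnson's rule:
  Group 1 (a <= b): [(1, 2, 5), (2, 10, 11), (3, 12, 12)]
  Group 2 (a > b): []
Optimal job order: [1, 2, 3]
Schedule:
  Job 1: M1 done at 2, M2 done at 7
  Job 2: M1 done at 12, M2 done at 23
  Job 3: M1 done at 24, M2 done at 36
Makespan = 36

36


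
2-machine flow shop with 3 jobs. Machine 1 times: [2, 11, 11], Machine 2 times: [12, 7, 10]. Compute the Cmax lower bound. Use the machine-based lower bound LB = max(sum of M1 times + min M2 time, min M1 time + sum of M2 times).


LB1 = sum(M1 times) + min(M2 times) = 24 + 7 = 31
LB2 = min(M1 times) + sum(M2 times) = 2 + 29 = 31
Lower bound = max(LB1, LB2) = max(31, 31) = 31

31


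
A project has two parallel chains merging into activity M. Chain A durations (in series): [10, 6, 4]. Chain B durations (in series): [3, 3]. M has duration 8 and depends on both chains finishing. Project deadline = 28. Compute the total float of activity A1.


Forward pass: ES(A1) = sum of predecessors on chain A = 0
EF = ES + duration = 0 + 10 = 10
Backward pass: LF(M) = deadline = 28; LS(M) = 28 - 8 = 20
LF(A1) = LS(M) - sum(successors on chain A) = 20 - 10 = 10
LS = LF - duration = 10 - 10 = 0
Total float = LS - ES = 0 - 0 = 0

0


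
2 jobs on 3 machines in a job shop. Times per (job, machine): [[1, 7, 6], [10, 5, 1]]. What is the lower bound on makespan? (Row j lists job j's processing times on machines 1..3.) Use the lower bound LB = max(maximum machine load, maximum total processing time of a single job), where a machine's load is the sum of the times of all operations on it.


Machine loads:
  Machine 1: 1 + 10 = 11
  Machine 2: 7 + 5 = 12
  Machine 3: 6 + 1 = 7
Max machine load = 12
Job totals:
  Job 1: 14
  Job 2: 16
Max job total = 16
Lower bound = max(12, 16) = 16

16


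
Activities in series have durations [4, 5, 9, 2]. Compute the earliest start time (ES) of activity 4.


Activity 4 starts after activities 1 through 3 complete.
Predecessor durations: [4, 5, 9]
ES = 4 + 5 + 9 = 18

18


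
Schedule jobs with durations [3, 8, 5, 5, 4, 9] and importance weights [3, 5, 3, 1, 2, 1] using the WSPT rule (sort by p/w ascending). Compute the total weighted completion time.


Compute p/w ratios and sort ascending (WSPT): [(3, 3), (8, 5), (5, 3), (4, 2), (5, 1), (9, 1)]
Compute weighted completion times:
  Job (p=3,w=3): C=3, w*C=3*3=9
  Job (p=8,w=5): C=11, w*C=5*11=55
  Job (p=5,w=3): C=16, w*C=3*16=48
  Job (p=4,w=2): C=20, w*C=2*20=40
  Job (p=5,w=1): C=25, w*C=1*25=25
  Job (p=9,w=1): C=34, w*C=1*34=34
Total weighted completion time = 211

211


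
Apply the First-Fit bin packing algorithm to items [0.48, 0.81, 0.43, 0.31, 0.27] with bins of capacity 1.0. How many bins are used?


Place items sequentially using First-Fit:
  Item 0.48 -> new Bin 1
  Item 0.81 -> new Bin 2
  Item 0.43 -> Bin 1 (now 0.91)
  Item 0.31 -> new Bin 3
  Item 0.27 -> Bin 3 (now 0.58)
Total bins used = 3

3


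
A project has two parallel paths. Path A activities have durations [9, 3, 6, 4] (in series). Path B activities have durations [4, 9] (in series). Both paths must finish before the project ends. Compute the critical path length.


Path A total = 9 + 3 + 6 + 4 = 22
Path B total = 4 + 9 = 13
Critical path = longest path = max(22, 13) = 22

22


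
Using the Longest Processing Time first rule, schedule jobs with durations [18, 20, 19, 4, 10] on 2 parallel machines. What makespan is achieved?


Sort jobs in decreasing order (LPT): [20, 19, 18, 10, 4]
Assign each job to the least loaded machine:
  Machine 1: jobs [20, 10, 4], load = 34
  Machine 2: jobs [19, 18], load = 37
Makespan = max load = 37

37


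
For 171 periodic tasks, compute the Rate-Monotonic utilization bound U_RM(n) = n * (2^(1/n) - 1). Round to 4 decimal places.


Compute 2^(1/171) = 1.0040617188
Subtract 1: 1.0040617188 - 1 = 0.0040617188
Multiply by n: 171 * 0.0040617188 = 0.6945539148
Round to 4 dp: 0.6946

0.6946


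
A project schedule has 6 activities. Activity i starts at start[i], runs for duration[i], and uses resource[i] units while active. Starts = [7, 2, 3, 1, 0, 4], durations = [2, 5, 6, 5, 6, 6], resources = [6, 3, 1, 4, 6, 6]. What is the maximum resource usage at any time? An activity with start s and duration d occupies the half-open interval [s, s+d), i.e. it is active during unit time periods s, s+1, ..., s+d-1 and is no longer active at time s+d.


Each activity i is active on [start_i, start_i + duration_i).
Compute total resource usage per time slot:
  t=0: active resources = [6], total = 6
  t=1: active resources = [4, 6], total = 10
  t=2: active resources = [3, 4, 6], total = 13
  t=3: active resources = [3, 1, 4, 6], total = 14
  t=4: active resources = [3, 1, 4, 6, 6], total = 20
  t=5: active resources = [3, 1, 4, 6, 6], total = 20
  t=6: active resources = [3, 1, 6], total = 10
  t=7: active resources = [6, 1, 6], total = 13
  t=8: active resources = [6, 1, 6], total = 13
  t=9: active resources = [6], total = 6
Peak resource demand = 20

20


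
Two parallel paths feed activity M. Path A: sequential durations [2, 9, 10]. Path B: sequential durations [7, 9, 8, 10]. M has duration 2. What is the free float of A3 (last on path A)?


ES(A3) = sum of predecessors on chain A = 11
EF(A3) = ES + duration = 11 + 10 = 21
Successor of A3 is M. ES(M) = max(sum(A), sum(B)) = max(21, 34) = 34
Free float = ES(successor) - EF(current) = 34 - 21 = 13

13


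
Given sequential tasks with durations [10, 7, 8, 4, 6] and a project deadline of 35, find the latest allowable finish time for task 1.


LF(activity 1) = deadline - sum of successor durations
Successors: activities 2 through 5 with durations [7, 8, 4, 6]
Sum of successor durations = 25
LF = 35 - 25 = 10

10


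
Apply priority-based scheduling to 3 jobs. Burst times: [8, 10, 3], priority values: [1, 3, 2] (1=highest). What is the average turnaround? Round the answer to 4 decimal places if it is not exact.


Sort by priority (ascending = highest first):
Order: [(1, 8), (2, 3), (3, 10)]
Completion times:
  Priority 1, burst=8, C=8
  Priority 2, burst=3, C=11
  Priority 3, burst=10, C=21
Average turnaround = 40/3 = 13.3333

13.3333


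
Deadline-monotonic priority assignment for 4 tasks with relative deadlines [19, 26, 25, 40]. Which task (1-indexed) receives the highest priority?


Sort tasks by relative deadline (ascending):
  Task 1: deadline = 19
  Task 3: deadline = 25
  Task 2: deadline = 26
  Task 4: deadline = 40
Priority order (highest first): [1, 3, 2, 4]
Highest priority task = 1

1


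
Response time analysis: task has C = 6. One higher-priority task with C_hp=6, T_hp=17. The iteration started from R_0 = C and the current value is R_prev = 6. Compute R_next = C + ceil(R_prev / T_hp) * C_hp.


R_next = C + ceil(R_prev / T_hp) * C_hp
ceil(6 / 17) = ceil(0.3529) = 1
Interference = 1 * 6 = 6
R_next = 6 + 6 = 12

12


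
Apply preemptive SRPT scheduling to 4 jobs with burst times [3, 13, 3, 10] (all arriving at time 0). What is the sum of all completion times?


Since all jobs arrive at t=0, SRPT equals SPT ordering.
SPT order: [3, 3, 10, 13]
Completion times:
  Job 1: p=3, C=3
  Job 2: p=3, C=6
  Job 3: p=10, C=16
  Job 4: p=13, C=29
Total completion time = 3 + 6 + 16 + 29 = 54

54


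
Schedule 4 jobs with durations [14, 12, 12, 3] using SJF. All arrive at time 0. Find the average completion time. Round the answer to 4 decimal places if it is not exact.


SJF order (ascending): [3, 12, 12, 14]
Completion times:
  Job 1: burst=3, C=3
  Job 2: burst=12, C=15
  Job 3: burst=12, C=27
  Job 4: burst=14, C=41
Average completion = 86/4 = 21.5

21.5


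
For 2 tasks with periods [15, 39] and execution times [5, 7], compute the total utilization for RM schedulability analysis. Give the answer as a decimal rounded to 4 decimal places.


Compute individual utilizations (exact fractions):
  Task 1: C/T = 5/15 = 1/3 (approx. 0.3333)
  Task 2: C/T = 7/39 (approx. 0.1795)
Total utilization U = 1/3 + 7/39 = 20/39
Rounded to 4 decimal places: U = 0.5128
RM (Liu & Layland) bound for 2 tasks = 0.828427; compare with U = 20/39 (approx. 0.512821)
U <= bound, so schedulable by RM sufficient condition.

0.5128


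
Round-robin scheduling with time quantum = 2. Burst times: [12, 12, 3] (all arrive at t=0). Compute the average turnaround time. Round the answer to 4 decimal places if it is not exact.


Time quantum = 2
Execution trace:
  J1 runs 2 units, time = 2
  J2 runs 2 units, time = 4
  J3 runs 2 units, time = 6
  J1 runs 2 units, time = 8
  J2 runs 2 units, time = 10
  J3 runs 1 units, time = 11
  J1 runs 2 units, time = 13
  J2 runs 2 units, time = 15
  J1 runs 2 units, time = 17
  J2 runs 2 units, time = 19
  J1 runs 2 units, time = 21
  J2 runs 2 units, time = 23
  J1 runs 2 units, time = 25
  J2 runs 2 units, time = 27
Finish times: [25, 27, 11]
Average turnaround = 63/3 = 21.0

21.0


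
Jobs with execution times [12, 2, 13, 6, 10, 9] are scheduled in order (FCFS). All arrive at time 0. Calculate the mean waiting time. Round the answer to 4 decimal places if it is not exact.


FCFS order (as given): [12, 2, 13, 6, 10, 9]
Waiting times:
  Job 1: wait = 0
  Job 2: wait = 12
  Job 3: wait = 14
  Job 4: wait = 27
  Job 5: wait = 33
  Job 6: wait = 43
Sum of waiting times = 129
Average waiting time = 129/6 = 21.5

21.5


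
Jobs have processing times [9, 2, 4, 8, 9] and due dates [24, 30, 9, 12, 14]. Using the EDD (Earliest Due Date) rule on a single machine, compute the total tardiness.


Sort by due date (EDD order): [(4, 9), (8, 12), (9, 14), (9, 24), (2, 30)]
Compute completion times and tardiness:
  Job 1: p=4, d=9, C=4, tardiness=max(0,4-9)=0
  Job 2: p=8, d=12, C=12, tardiness=max(0,12-12)=0
  Job 3: p=9, d=14, C=21, tardiness=max(0,21-14)=7
  Job 4: p=9, d=24, C=30, tardiness=max(0,30-24)=6
  Job 5: p=2, d=30, C=32, tardiness=max(0,32-30)=2
Total tardiness = 15

15


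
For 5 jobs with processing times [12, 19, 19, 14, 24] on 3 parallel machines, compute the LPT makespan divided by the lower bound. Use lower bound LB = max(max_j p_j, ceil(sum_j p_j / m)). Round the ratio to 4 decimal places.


LPT order: [24, 19, 19, 14, 12]
Machine loads after assignment: [24, 33, 31]
LPT makespan = 33
Lower bound = max(max_job, ceil(total/3)) = max(24, 30) = 30
Ratio = 33 / 30 = 1.1

1.1


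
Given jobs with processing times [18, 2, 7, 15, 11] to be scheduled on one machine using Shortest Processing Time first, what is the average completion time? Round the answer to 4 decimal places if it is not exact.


Sort jobs by processing time (SPT order): [2, 7, 11, 15, 18]
Compute completion times sequentially:
  Job 1: processing = 2, completes at 2
  Job 2: processing = 7, completes at 9
  Job 3: processing = 11, completes at 20
  Job 4: processing = 15, completes at 35
  Job 5: processing = 18, completes at 53
Sum of completion times = 119
Average completion time = 119/5 = 23.8

23.8


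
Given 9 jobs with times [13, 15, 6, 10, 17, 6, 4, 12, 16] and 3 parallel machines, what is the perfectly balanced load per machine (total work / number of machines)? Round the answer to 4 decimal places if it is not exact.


Total processing time = 13 + 15 + 6 + 10 + 17 + 6 + 4 + 12 + 16 = 99
Number of machines = 3
Ideal balanced load = 99 / 3 = 33.0

33.0


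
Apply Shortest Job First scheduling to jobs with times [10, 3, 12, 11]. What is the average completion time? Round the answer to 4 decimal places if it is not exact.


SJF order (ascending): [3, 10, 11, 12]
Completion times:
  Job 1: burst=3, C=3
  Job 2: burst=10, C=13
  Job 3: burst=11, C=24
  Job 4: burst=12, C=36
Average completion = 76/4 = 19.0

19.0


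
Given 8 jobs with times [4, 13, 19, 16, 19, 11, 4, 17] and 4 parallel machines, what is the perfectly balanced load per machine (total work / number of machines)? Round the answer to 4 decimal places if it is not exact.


Total processing time = 4 + 13 + 19 + 16 + 19 + 11 + 4 + 17 = 103
Number of machines = 4
Ideal balanced load = 103 / 4 = 25.75

25.75


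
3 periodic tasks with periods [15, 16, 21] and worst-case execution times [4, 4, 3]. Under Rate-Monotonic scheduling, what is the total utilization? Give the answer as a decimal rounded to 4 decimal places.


Compute individual utilizations (exact fractions):
  Task 1: C/T = 4/15 (approx. 0.2667)
  Task 2: C/T = 4/16 = 1/4 (approx. 0.25)
  Task 3: C/T = 3/21 = 1/7 (approx. 0.1429)
Total utilization U = 4/15 + 1/4 + 1/7 = 277/420
Rounded to 4 decimal places: U = 0.6595
RM (Liu & Layland) bound for 3 tasks = 0.779763; compare with U = 277/420 (approx. 0.659524)
U <= bound, so schedulable by RM sufficient condition.

0.6595


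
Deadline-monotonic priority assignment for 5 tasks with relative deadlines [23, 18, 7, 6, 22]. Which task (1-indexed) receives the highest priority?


Sort tasks by relative deadline (ascending):
  Task 4: deadline = 6
  Task 3: deadline = 7
  Task 2: deadline = 18
  Task 5: deadline = 22
  Task 1: deadline = 23
Priority order (highest first): [4, 3, 2, 5, 1]
Highest priority task = 4

4


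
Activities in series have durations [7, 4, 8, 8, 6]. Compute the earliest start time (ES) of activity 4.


Activity 4 starts after activities 1 through 3 complete.
Predecessor durations: [7, 4, 8]
ES = 7 + 4 + 8 = 19

19


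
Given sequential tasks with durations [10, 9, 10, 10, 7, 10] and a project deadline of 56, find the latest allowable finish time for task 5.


LF(activity 5) = deadline - sum of successor durations
Successors: activities 6 through 6 with durations [10]
Sum of successor durations = 10
LF = 56 - 10 = 46

46


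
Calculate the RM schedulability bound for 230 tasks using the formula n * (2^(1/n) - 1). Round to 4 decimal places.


Compute 2^(1/230) = 1.0030182291
Subtract 1: 1.0030182291 - 1 = 0.0030182291
Multiply by n: 230 * 0.0030182291 = 0.6941926930
Round to 4 dp: 0.6942

0.6942


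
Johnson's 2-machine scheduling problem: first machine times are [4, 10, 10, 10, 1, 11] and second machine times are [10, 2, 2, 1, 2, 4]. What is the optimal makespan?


Apply Johnson's rule:
  Group 1 (a <= b): [(5, 1, 2), (1, 4, 10)]
  Group 2 (a > b): [(6, 11, 4), (2, 10, 2), (3, 10, 2), (4, 10, 1)]
Optimal job order: [5, 1, 6, 2, 3, 4]
Schedule:
  Job 5: M1 done at 1, M2 done at 3
  Job 1: M1 done at 5, M2 done at 15
  Job 6: M1 done at 16, M2 done at 20
  Job 2: M1 done at 26, M2 done at 28
  Job 3: M1 done at 36, M2 done at 38
  Job 4: M1 done at 46, M2 done at 47
Makespan = 47

47


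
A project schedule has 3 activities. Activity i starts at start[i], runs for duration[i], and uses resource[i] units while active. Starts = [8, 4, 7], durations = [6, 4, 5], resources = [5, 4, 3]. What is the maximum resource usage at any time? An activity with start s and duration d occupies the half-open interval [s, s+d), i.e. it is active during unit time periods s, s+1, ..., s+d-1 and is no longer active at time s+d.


Each activity i is active on [start_i, start_i + duration_i).
Compute total resource usage per time slot:
  t=0: active resources = [], total = 0
  t=1: active resources = [], total = 0
  t=2: active resources = [], total = 0
  t=3: active resources = [], total = 0
  t=4: active resources = [4], total = 4
  t=5: active resources = [4], total = 4
  t=6: active resources = [4], total = 4
  t=7: active resources = [4, 3], total = 7
  t=8: active resources = [5, 3], total = 8
  t=9: active resources = [5, 3], total = 8
  t=10: active resources = [5, 3], total = 8
  t=11: active resources = [5, 3], total = 8
  t=12: active resources = [5], total = 5
  t=13: active resources = [5], total = 5
Peak resource demand = 8

8


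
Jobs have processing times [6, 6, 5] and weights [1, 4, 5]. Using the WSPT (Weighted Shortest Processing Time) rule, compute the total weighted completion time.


Compute p/w ratios and sort ascending (WSPT): [(5, 5), (6, 4), (6, 1)]
Compute weighted completion times:
  Job (p=5,w=5): C=5, w*C=5*5=25
  Job (p=6,w=4): C=11, w*C=4*11=44
  Job (p=6,w=1): C=17, w*C=1*17=17
Total weighted completion time = 86

86


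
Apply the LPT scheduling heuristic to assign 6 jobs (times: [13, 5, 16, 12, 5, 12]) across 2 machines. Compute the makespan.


Sort jobs in decreasing order (LPT): [16, 13, 12, 12, 5, 5]
Assign each job to the least loaded machine:
  Machine 1: jobs [16, 12, 5], load = 33
  Machine 2: jobs [13, 12, 5], load = 30
Makespan = max load = 33

33


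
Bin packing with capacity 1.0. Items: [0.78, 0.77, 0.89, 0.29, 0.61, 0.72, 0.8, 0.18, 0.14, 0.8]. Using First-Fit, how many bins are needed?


Place items sequentially using First-Fit:
  Item 0.78 -> new Bin 1
  Item 0.77 -> new Bin 2
  Item 0.89 -> new Bin 3
  Item 0.29 -> new Bin 4
  Item 0.61 -> Bin 4 (now 0.9)
  Item 0.72 -> new Bin 5
  Item 0.8 -> new Bin 6
  Item 0.18 -> Bin 1 (now 0.96)
  Item 0.14 -> Bin 2 (now 0.91)
  Item 0.8 -> new Bin 7
Total bins used = 7

7


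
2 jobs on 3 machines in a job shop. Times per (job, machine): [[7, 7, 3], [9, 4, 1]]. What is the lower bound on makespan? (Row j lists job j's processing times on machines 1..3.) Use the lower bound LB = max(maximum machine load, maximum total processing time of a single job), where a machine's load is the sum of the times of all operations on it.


Machine loads:
  Machine 1: 7 + 9 = 16
  Machine 2: 7 + 4 = 11
  Machine 3: 3 + 1 = 4
Max machine load = 16
Job totals:
  Job 1: 17
  Job 2: 14
Max job total = 17
Lower bound = max(16, 17) = 17

17


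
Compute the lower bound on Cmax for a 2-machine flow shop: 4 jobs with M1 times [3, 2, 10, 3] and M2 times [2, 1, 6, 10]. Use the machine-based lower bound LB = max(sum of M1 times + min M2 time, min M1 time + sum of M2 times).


LB1 = sum(M1 times) + min(M2 times) = 18 + 1 = 19
LB2 = min(M1 times) + sum(M2 times) = 2 + 19 = 21
Lower bound = max(LB1, LB2) = max(19, 21) = 21

21


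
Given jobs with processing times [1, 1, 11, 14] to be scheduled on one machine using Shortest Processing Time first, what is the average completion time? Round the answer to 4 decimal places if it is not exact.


Sort jobs by processing time (SPT order): [1, 1, 11, 14]
Compute completion times sequentially:
  Job 1: processing = 1, completes at 1
  Job 2: processing = 1, completes at 2
  Job 3: processing = 11, completes at 13
  Job 4: processing = 14, completes at 27
Sum of completion times = 43
Average completion time = 43/4 = 10.75

10.75


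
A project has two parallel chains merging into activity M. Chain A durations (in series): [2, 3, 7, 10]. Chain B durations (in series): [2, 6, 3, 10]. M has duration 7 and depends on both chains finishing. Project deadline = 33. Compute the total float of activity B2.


Forward pass: ES(B2) = sum of predecessors on chain B = 2
EF = ES + duration = 2 + 6 = 8
Backward pass: LF(M) = deadline = 33; LS(M) = 33 - 7 = 26
LF(B2) = LS(M) - sum(successors on chain B) = 26 - 13 = 13
LS = LF - duration = 13 - 6 = 7
Total float = LS - ES = 7 - 2 = 5

5


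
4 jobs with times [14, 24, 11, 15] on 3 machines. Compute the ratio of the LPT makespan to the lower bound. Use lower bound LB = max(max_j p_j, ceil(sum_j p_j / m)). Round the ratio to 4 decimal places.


LPT order: [24, 15, 14, 11]
Machine loads after assignment: [24, 15, 25]
LPT makespan = 25
Lower bound = max(max_job, ceil(total/3)) = max(24, 22) = 24
Ratio = 25 / 24 = 1.0417

1.0417


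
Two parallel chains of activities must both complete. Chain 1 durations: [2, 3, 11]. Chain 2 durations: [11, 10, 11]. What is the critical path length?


Path A total = 2 + 3 + 11 = 16
Path B total = 11 + 10 + 11 = 32
Critical path = longest path = max(16, 32) = 32

32


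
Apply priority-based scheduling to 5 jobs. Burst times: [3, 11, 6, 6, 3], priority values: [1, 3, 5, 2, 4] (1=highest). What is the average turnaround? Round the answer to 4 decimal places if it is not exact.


Sort by priority (ascending = highest first):
Order: [(1, 3), (2, 6), (3, 11), (4, 3), (5, 6)]
Completion times:
  Priority 1, burst=3, C=3
  Priority 2, burst=6, C=9
  Priority 3, burst=11, C=20
  Priority 4, burst=3, C=23
  Priority 5, burst=6, C=29
Average turnaround = 84/5 = 16.8

16.8


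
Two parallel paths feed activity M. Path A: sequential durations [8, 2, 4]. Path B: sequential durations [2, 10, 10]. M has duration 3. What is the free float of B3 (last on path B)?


ES(B3) = sum of predecessors on chain B = 12
EF(B3) = ES + duration = 12 + 10 = 22
Successor of B3 is M. ES(M) = max(sum(A), sum(B)) = max(14, 22) = 22
Free float = ES(successor) - EF(current) = 22 - 22 = 0

0


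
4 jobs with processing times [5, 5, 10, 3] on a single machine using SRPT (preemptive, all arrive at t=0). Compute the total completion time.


Since all jobs arrive at t=0, SRPT equals SPT ordering.
SPT order: [3, 5, 5, 10]
Completion times:
  Job 1: p=3, C=3
  Job 2: p=5, C=8
  Job 3: p=5, C=13
  Job 4: p=10, C=23
Total completion time = 3 + 8 + 13 + 23 = 47

47


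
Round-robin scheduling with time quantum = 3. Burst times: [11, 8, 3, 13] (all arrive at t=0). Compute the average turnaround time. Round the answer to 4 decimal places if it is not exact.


Time quantum = 3
Execution trace:
  J1 runs 3 units, time = 3
  J2 runs 3 units, time = 6
  J3 runs 3 units, time = 9
  J4 runs 3 units, time = 12
  J1 runs 3 units, time = 15
  J2 runs 3 units, time = 18
  J4 runs 3 units, time = 21
  J1 runs 3 units, time = 24
  J2 runs 2 units, time = 26
  J4 runs 3 units, time = 29
  J1 runs 2 units, time = 31
  J4 runs 3 units, time = 34
  J4 runs 1 units, time = 35
Finish times: [31, 26, 9, 35]
Average turnaround = 101/4 = 25.25

25.25


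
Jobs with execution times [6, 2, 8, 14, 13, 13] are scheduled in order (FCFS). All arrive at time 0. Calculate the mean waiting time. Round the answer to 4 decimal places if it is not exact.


FCFS order (as given): [6, 2, 8, 14, 13, 13]
Waiting times:
  Job 1: wait = 0
  Job 2: wait = 6
  Job 3: wait = 8
  Job 4: wait = 16
  Job 5: wait = 30
  Job 6: wait = 43
Sum of waiting times = 103
Average waiting time = 103/6 = 17.1667

17.1667


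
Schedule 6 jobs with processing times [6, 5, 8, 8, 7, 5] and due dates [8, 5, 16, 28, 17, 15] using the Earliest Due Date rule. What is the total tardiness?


Sort by due date (EDD order): [(5, 5), (6, 8), (5, 15), (8, 16), (7, 17), (8, 28)]
Compute completion times and tardiness:
  Job 1: p=5, d=5, C=5, tardiness=max(0,5-5)=0
  Job 2: p=6, d=8, C=11, tardiness=max(0,11-8)=3
  Job 3: p=5, d=15, C=16, tardiness=max(0,16-15)=1
  Job 4: p=8, d=16, C=24, tardiness=max(0,24-16)=8
  Job 5: p=7, d=17, C=31, tardiness=max(0,31-17)=14
  Job 6: p=8, d=28, C=39, tardiness=max(0,39-28)=11
Total tardiness = 37

37


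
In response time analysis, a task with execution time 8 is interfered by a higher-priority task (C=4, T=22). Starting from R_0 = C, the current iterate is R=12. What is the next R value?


R_next = C + ceil(R_prev / T_hp) * C_hp
ceil(12 / 22) = ceil(0.5455) = 1
Interference = 1 * 4 = 4
R_next = 8 + 4 = 12
R_next = R_prev, so the iteration has converged (response time = 12).

12


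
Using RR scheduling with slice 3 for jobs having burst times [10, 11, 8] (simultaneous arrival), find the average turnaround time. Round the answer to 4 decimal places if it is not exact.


Time quantum = 3
Execution trace:
  J1 runs 3 units, time = 3
  J2 runs 3 units, time = 6
  J3 runs 3 units, time = 9
  J1 runs 3 units, time = 12
  J2 runs 3 units, time = 15
  J3 runs 3 units, time = 18
  J1 runs 3 units, time = 21
  J2 runs 3 units, time = 24
  J3 runs 2 units, time = 26
  J1 runs 1 units, time = 27
  J2 runs 2 units, time = 29
Finish times: [27, 29, 26]
Average turnaround = 82/3 = 27.3333

27.3333


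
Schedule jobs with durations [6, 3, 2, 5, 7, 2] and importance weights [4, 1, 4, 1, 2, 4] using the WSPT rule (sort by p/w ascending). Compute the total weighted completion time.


Compute p/w ratios and sort ascending (WSPT): [(2, 4), (2, 4), (6, 4), (3, 1), (7, 2), (5, 1)]
Compute weighted completion times:
  Job (p=2,w=4): C=2, w*C=4*2=8
  Job (p=2,w=4): C=4, w*C=4*4=16
  Job (p=6,w=4): C=10, w*C=4*10=40
  Job (p=3,w=1): C=13, w*C=1*13=13
  Job (p=7,w=2): C=20, w*C=2*20=40
  Job (p=5,w=1): C=25, w*C=1*25=25
Total weighted completion time = 142

142


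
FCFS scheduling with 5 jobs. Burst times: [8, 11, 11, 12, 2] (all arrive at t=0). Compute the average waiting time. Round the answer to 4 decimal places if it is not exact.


FCFS order (as given): [8, 11, 11, 12, 2]
Waiting times:
  Job 1: wait = 0
  Job 2: wait = 8
  Job 3: wait = 19
  Job 4: wait = 30
  Job 5: wait = 42
Sum of waiting times = 99
Average waiting time = 99/5 = 19.8

19.8


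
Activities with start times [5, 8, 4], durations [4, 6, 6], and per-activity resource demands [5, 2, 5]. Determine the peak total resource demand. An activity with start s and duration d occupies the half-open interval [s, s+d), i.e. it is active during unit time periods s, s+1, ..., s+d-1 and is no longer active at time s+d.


Each activity i is active on [start_i, start_i + duration_i).
Compute total resource usage per time slot:
  t=0: active resources = [], total = 0
  t=1: active resources = [], total = 0
  t=2: active resources = [], total = 0
  t=3: active resources = [], total = 0
  t=4: active resources = [5], total = 5
  t=5: active resources = [5, 5], total = 10
  t=6: active resources = [5, 5], total = 10
  t=7: active resources = [5, 5], total = 10
  t=8: active resources = [5, 2, 5], total = 12
  t=9: active resources = [2, 5], total = 7
  t=10: active resources = [2], total = 2
  t=11: active resources = [2], total = 2
  t=12: active resources = [2], total = 2
  t=13: active resources = [2], total = 2
Peak resource demand = 12

12


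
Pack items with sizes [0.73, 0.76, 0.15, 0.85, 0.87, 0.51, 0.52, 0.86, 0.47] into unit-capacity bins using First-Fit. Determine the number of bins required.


Place items sequentially using First-Fit:
  Item 0.73 -> new Bin 1
  Item 0.76 -> new Bin 2
  Item 0.15 -> Bin 1 (now 0.88)
  Item 0.85 -> new Bin 3
  Item 0.87 -> new Bin 4
  Item 0.51 -> new Bin 5
  Item 0.52 -> new Bin 6
  Item 0.86 -> new Bin 7
  Item 0.47 -> Bin 5 (now 0.98)
Total bins used = 7

7


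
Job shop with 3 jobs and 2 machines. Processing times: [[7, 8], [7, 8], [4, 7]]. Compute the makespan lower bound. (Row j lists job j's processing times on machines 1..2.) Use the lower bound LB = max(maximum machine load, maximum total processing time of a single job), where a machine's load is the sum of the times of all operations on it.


Machine loads:
  Machine 1: 7 + 7 + 4 = 18
  Machine 2: 8 + 8 + 7 = 23
Max machine load = 23
Job totals:
  Job 1: 15
  Job 2: 15
  Job 3: 11
Max job total = 15
Lower bound = max(23, 15) = 23

23


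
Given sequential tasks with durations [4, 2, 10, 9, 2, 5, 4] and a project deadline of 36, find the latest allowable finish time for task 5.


LF(activity 5) = deadline - sum of successor durations
Successors: activities 6 through 7 with durations [5, 4]
Sum of successor durations = 9
LF = 36 - 9 = 27

27


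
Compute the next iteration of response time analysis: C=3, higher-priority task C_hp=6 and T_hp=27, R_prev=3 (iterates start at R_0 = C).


R_next = C + ceil(R_prev / T_hp) * C_hp
ceil(3 / 27) = ceil(0.1111) = 1
Interference = 1 * 6 = 6
R_next = 3 + 6 = 9

9


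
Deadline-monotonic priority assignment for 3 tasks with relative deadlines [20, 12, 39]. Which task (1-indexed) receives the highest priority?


Sort tasks by relative deadline (ascending):
  Task 2: deadline = 12
  Task 1: deadline = 20
  Task 3: deadline = 39
Priority order (highest first): [2, 1, 3]
Highest priority task = 2

2


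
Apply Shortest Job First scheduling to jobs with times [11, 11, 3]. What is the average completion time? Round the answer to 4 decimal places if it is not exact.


SJF order (ascending): [3, 11, 11]
Completion times:
  Job 1: burst=3, C=3
  Job 2: burst=11, C=14
  Job 3: burst=11, C=25
Average completion = 42/3 = 14.0

14.0


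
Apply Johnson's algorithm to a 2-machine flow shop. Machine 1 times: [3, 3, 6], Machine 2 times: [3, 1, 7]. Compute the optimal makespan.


Apply Johnson's rule:
  Group 1 (a <= b): [(1, 3, 3), (3, 6, 7)]
  Group 2 (a > b): [(2, 3, 1)]
Optimal job order: [1, 3, 2]
Schedule:
  Job 1: M1 done at 3, M2 done at 6
  Job 3: M1 done at 9, M2 done at 16
  Job 2: M1 done at 12, M2 done at 17
Makespan = 17

17
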